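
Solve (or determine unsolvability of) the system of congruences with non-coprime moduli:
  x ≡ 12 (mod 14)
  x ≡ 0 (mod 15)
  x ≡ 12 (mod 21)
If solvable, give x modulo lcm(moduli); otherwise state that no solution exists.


Moduli 14, 15, 21 are not pairwise coprime, so CRT works modulo lcm(m_i) when all pairwise compatibility conditions hold.
Pairwise compatibility: gcd(m_i, m_j) must divide a_i - a_j for every pair.
Merge one congruence at a time:
  Start: x ≡ 12 (mod 14).
  Combine with x ≡ 0 (mod 15): gcd(14, 15) = 1; 0 - 12 = -12, which IS divisible by 1, so compatible.
    Write x = 12 + 14·t and substitute into x ≡ 0 (mod 15): 14·t ≡ 0 − 12 = -12 (mod 15).
    Reduce coefficients mod 15: 14·t ≡ 3 (mod 15).
    The inverse of 14 mod 15 is 14 (since 14·14 = 196 = 13·15 + 1), so t ≡ 14·3 = 42 ≡ 12 (mod 15).
    Then x = 12 + 14·12 = 180, valid modulo lcm(14, 15) = 210: x ≡ 180 (mod 210).
  Combine with x ≡ 12 (mod 21): gcd(210, 21) = 21; 12 - 180 = -168, which IS divisible by 21, so compatible.
    Write x = 180 + 210·t and substitute into x ≡ 12 (mod 21): 210·t ≡ 12 − 180 = -168 (mod 21).
    Divide the congruence (and modulus) by g = 21: 10·t ≡ -8 (mod 1).
    Modulo 1 every t works; take t = 0.
    Then x = 180 + 210·0 = 180, valid modulo lcm(210, 21) = 210: x ≡ 180 (mod 210).
Verify: 180 mod 14 = 12, 180 mod 15 = 0, 180 mod 21 = 12.

x ≡ 180 (mod 210).


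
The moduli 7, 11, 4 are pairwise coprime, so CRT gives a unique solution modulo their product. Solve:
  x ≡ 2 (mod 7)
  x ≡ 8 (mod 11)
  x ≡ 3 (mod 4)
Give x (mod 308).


Moduli 7, 11, 4 are pairwise coprime; by CRT there is a unique solution modulo M = 7 · 11 · 4 = 308.
Solve pairwise, accumulating the modulus:
  Start with x ≡ 2 (mod 7).
  Combine with x ≡ 8 (mod 11): since gcd(7, 11) = 1, we get a unique residue mod 77.
    Write x = 2 + 7·t and substitute into x ≡ 8 (mod 11): 7·t ≡ 8 − 2 = 6 (mod 11).
    The inverse of 7 mod 11 is 8 (since 7·8 = 56 = 5·11 + 1), so t ≡ 8·6 = 48 ≡ 4 (mod 11).
    Then x = 2 + 7·4 = 30, valid modulo lcm(7, 11) = 77: x ≡ 30 (mod 77).
  Combine with x ≡ 3 (mod 4): since gcd(77, 4) = 1, we get a unique residue mod 308.
    Write x = 30 + 77·t and substitute into x ≡ 3 (mod 4): 77·t ≡ 3 − 30 = -27 (mod 4).
    Reduce coefficients mod 4: 1·t ≡ 1 (mod 4).
    So t ≡ 1 (mod 4).
    Then x = 30 + 77·1 = 107, valid modulo lcm(77, 4) = 308: x ≡ 107 (mod 308).
Verify: 107 mod 7 = 2 ✓, 107 mod 11 = 8 ✓, 107 mod 4 = 3 ✓.

x ≡ 107 (mod 308).


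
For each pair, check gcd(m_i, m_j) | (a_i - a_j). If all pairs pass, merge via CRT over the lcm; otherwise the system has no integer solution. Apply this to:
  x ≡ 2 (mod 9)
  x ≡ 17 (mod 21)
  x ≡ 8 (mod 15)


Moduli 9, 21, 15 are not pairwise coprime, so CRT works modulo lcm(m_i) when all pairwise compatibility conditions hold.
Pairwise compatibility: gcd(m_i, m_j) must divide a_i - a_j for every pair.
Merge one congruence at a time:
  Start: x ≡ 2 (mod 9).
  Combine with x ≡ 17 (mod 21): gcd(9, 21) = 3; 17 - 2 = 15, which IS divisible by 3, so compatible.
    Write x = 2 + 9·t and substitute into x ≡ 17 (mod 21): 9·t ≡ 17 − 2 = 15 (mod 21).
    Divide the congruence (and modulus) by g = 3: 3·t ≡ 5 (mod 7).
    The inverse of 3 mod 7 is 5 (since 3·5 = 15 = 2·7 + 1), so t ≡ 5·5 = 25 ≡ 4 (mod 7).
    Then x = 2 + 9·4 = 38, valid modulo lcm(9, 21) = 63: x ≡ 38 (mod 63).
  Combine with x ≡ 8 (mod 15): gcd(63, 15) = 3; 8 - 38 = -30, which IS divisible by 3, so compatible.
    Write x = 38 + 63·t and substitute into x ≡ 8 (mod 15): 63·t ≡ 8 − 38 = -30 (mod 15).
    Divide the congruence (and modulus) by g = 3: 21·t ≡ -10 (mod 5).
    Reduce coefficients mod 5: 1·t ≡ 0 (mod 5).
    So t ≡ 0 (mod 5).
    Then x = 38 + 63·0 = 38, valid modulo lcm(63, 15) = 315: x ≡ 38 (mod 315).
Verify: 38 mod 9 = 2, 38 mod 21 = 17, 38 mod 15 = 8.

x ≡ 38 (mod 315).


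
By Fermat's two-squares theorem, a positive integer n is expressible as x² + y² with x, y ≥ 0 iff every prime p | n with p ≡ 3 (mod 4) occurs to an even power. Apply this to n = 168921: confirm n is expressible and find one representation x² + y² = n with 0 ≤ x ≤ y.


Step 1: Factor n = 168921 = 3^2 · 137^2.
Step 2: Check the mod-4 condition on each prime factor: 3 ≡ 3 (mod 4), exponent 2 (must be even); 137 ≡ 1 (mod 4), exponent 2.
All primes ≡ 3 (mod 4) appear to even exponent (or don't appear), so by the two-squares theorem n IS expressible as a sum of two squares.
Step 3: Build a representation. Group n = k² · m with k = 3 and m = 137 · 137 = 18769 (a product of primes ≡ 1 (mod 4)); a representation of m scales to one of n via (k·x)² + (k·y)² = k²(x² + y²). Each prime p ≡ 1 (mod 4) is itself a sum of two squares; find a² by testing p − a² for a perfect square:
  137: 137 − 1² = 136, 137 − 2² = 133, 137 − 3² = 128, 137 − 4² = 121 = 11² ⇒ 137 = 4² + 11².
  Combine using the Brahmagupta–Fibonacci identity (a² + b²)(c² + d²) = (ac − bd)² + (ad + bc)² = (ac + bd)² + (ad − bc)²:
  137 · 137 = 18769: from (4² + 11²)(4² + 11²), take (4·4 − 11·11, 4·11 + 11·4) = (16 − 121, 44 + 44) = (-105, 88); dropping signs (only squares matter) gives (105, 88); check 105² + 88² = 11025 + 7744 = 18769 ✓.
  Scale by k = 3: (3·105, 3·88) = (315, 264).
Step 4: Order so x ≤ y and verify: 264² + 315² = 69696 + 99225 = 168921 = n. ✓

n = 168921 = 264² + 315² (one valid representation with x ≤ y).


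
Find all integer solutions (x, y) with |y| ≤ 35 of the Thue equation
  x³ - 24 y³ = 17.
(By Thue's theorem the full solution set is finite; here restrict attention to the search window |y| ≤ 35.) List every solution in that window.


The equation is x³ - 24y³ = 17. For fixed y, x³ = 24·y³ + 17, so a solution requires the RHS to be a perfect cube.
Strategy: iterate y from -35 to 35, compute RHS = 24·y³ + 17, and check whether it is a (positive or negative) perfect cube.
Check small values of y:
  y = 0: RHS = 17 is not a perfect cube.
  y = 1: RHS = 41 is not a perfect cube.
  y = -1: RHS = -7 is not a perfect cube.
  y = 2: RHS = 209 is not a perfect cube.
  y = -2: RHS = -175 is not a perfect cube.
  y = 3: RHS = 665 is not a perfect cube.
  y = -3: RHS = -631 is not a perfect cube.
Continuing the search up to |y| = 35 finds no solutions either.
No (x, y) in the scanned range satisfies the equation.

No integer solutions with |y| ≤ 35.


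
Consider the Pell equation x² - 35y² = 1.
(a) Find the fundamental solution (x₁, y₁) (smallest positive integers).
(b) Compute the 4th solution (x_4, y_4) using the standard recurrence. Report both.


Step 1: Find the fundamental solution (x₁, y₁) of x² - 35y² = 1.
  Expand √35 as a continued fraction. a₀ = ⌊√35⌋ = 5; iterate m_{k+1} = d_k·a_k − m_k, d_{k+1} = (35 − m_{k+1}²)/d_k, a_{k+1} = ⌊(a₀ + m_{k+1})/d_{k+1}⌋ (starting m₀ = 0, d₀ = 1), with convergents p_k = a_k·p_{k-1} + p_{k-2}, q_k = a_k·q_{k-1} + q_{k-2} (p₋₁ = 1, q₋₁ = 0):
  k = 0: a₀ = 5; p₀/q₀ = 5/1; p₀² − 35·q₀² = 25 − 35 = -10.
  k = 1: m = 5, d = 10, a = ⌊(5 + 5)/10⌋ = 1; p/q = (1·5 + 1)/(1·1 + 0) = 6/1; p² − 35·q² = 36 − 35 = 1.
  The first convergent with p² − 35·q² = 1 gives the fundamental solution (x₁, y₁) = (6, 1).
Step 2: Apply the recurrence (x_{n+1}, y_{n+1}) = (x₁x_n + 35y₁y_n, x₁y_n + y₁x_n) repeatedly.
  From (x_1, y_1) = (6, 1): x_2 = 6·6 + 35·1·1 = 71; y_2 = 6·1 + 1·6 = 12.
  From (x_2, y_2) = (71, 12): x_3 = 6·71 + 35·1·12 = 846; y_3 = 6·12 + 1·71 = 143.
  From (x_3, y_3) = (846, 143): x_4 = 6·846 + 35·1·143 = 10081; y_4 = 6·143 + 1·846 = 1704.
Step 3: Verify x_4² - 35·y_4² = 101626561 - 101626560 = 1 (should be 1). ✓

(x_1, y_1) = (6, 1); (x_4, y_4) = (10081, 1704).


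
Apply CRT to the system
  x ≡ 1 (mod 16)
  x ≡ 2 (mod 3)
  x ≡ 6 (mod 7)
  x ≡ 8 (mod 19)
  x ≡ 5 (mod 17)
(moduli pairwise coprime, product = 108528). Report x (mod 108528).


Product of moduli M = 16 · 3 · 7 · 19 · 17 = 108528.
Merge one congruence at a time:
  Start: x ≡ 1 (mod 16).
  Combine with x ≡ 2 (mod 3); new modulus lcm = 48.
    Write x = 1 + 16·t and substitute into x ≡ 2 (mod 3): 16·t ≡ 2 − 1 = 1 (mod 3).
    Reduce coefficients mod 3: 1·t ≡ 1 (mod 3).
    So t ≡ 1 (mod 3).
    Then x = 1 + 16·1 = 17, valid modulo lcm(16, 3) = 48: x ≡ 17 (mod 48).
  Combine with x ≡ 6 (mod 7); new modulus lcm = 336.
    Write x = 17 + 48·t and substitute into x ≡ 6 (mod 7): 48·t ≡ 6 − 17 = -11 (mod 7).
    Reduce coefficients mod 7: 6·t ≡ 3 (mod 7).
    The inverse of 6 mod 7 is 6 (since 6·6 = 36 = 5·7 + 1), so t ≡ 6·3 = 18 ≡ 4 (mod 7).
    Then x = 17 + 48·4 = 209, valid modulo lcm(48, 7) = 336: x ≡ 209 (mod 336).
  Combine with x ≡ 8 (mod 19); new modulus lcm = 6384.
    Write x = 209 + 336·t and substitute into x ≡ 8 (mod 19): 336·t ≡ 8 − 209 = -201 (mod 19).
    Reduce coefficients mod 19: 13·t ≡ 8 (mod 19).
    The inverse of 13 mod 19 is 3 (since 13·3 = 39 = 2·19 + 1), so t ≡ 3·8 = 24 ≡ 5 (mod 19).
    Then x = 209 + 336·5 = 1889, valid modulo lcm(336, 19) = 6384: x ≡ 1889 (mod 6384).
  Combine with x ≡ 5 (mod 17); new modulus lcm = 108528.
    Write x = 1889 + 6384·t and substitute into x ≡ 5 (mod 17): 6384·t ≡ 5 − 1889 = -1884 (mod 17).
    Reduce coefficients mod 17: 9·t ≡ 3 (mod 17).
    The inverse of 9 mod 17 is 2 (since 9·2 = 18 = 1·17 + 1), so t ≡ 2·3 = 6 ≡ 6 (mod 17).
    Then x = 1889 + 6384·6 = 40193, valid modulo lcm(6384, 17) = 108528: x ≡ 40193 (mod 108528).
Verify against each original: 40193 mod 16 = 1, 40193 mod 3 = 2, 40193 mod 7 = 6, 40193 mod 19 = 8, 40193 mod 17 = 5.

x ≡ 40193 (mod 108528).


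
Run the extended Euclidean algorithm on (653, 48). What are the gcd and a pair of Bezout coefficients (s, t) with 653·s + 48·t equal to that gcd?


Euclidean algorithm on (653, 48) — divide until remainder is 0:
  653 = 13 · 48 + 29
  48 = 1 · 29 + 19
  29 = 1 · 19 + 10
  19 = 1 · 10 + 9
  10 = 1 · 9 + 1
  9 = 9 · 1 + 0
gcd(653, 48) = 1.
Track Bezout coefficients alongside the remainders: start with r₀ = 653 = a·1 + b·0 (s = 1, t = 0) and r₁ = 48 = a·0 + b·1 (s = 0, t = 1); each new remainder r_{k+1} = r_{k-1} − q_k·r_k inherits s_{k+1} = s_{k-1} − q_k·s_k, t_{k+1} = t_{k-1} − q_k·t_k, so r_k = a·s_k + b·t_k at every step:
  q = 13: r = 29, s = 1 − 13·0 = 1, t = 0 − 13·1 = -13  (check: 653·1 + 48·(-13) = 29)
  q = 1: r = 19, s = 0 − 1·1 = -1, t = 1 − 1·(-13) = 14  (check: 653·(-1) + 48·14 = 19)
  q = 1: r = 10, s = 1 − 1·(-1) = 2, t = -13 − 1·14 = -27  (check: 653·2 + 48·(-27) = 10)
  q = 1: r = 9, s = -1 − 1·2 = -3, t = 14 − 1·(-27) = 41  (check: 653·(-3) + 48·41 = 9)
  q = 1: r = 1, s = 2 − 1·(-3) = 5, t = -27 − 1·41 = -68  (check: 653·5 + 48·(-68) = 1)
The row with r = 1 (the gcd) gives the Bezout coefficients s = 5, t = -68.
Result: 653 · (5) + 48 · (-68) = 1.

gcd(653, 48) = 1; s = 5, t = -68 (check: 653·5 + 48·(-68) = 1).


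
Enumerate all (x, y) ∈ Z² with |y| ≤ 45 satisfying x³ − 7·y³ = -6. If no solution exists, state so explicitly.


The equation is x³ - 7y³ = -6. For fixed y, x³ = 7·y³ − 6, so a solution requires the RHS to be a perfect cube.
Strategy: iterate y from -45 to 45, compute RHS = 7·y³ − 6, and check whether it is a (positive or negative) perfect cube.
Check small values of y:
  y = 0: RHS = -6 is not a perfect cube.
  y = 1: RHS = 1 = (1)³ ⇒ x = 1 works.
  y = -1: RHS = -13 is not a perfect cube.
  y = 2: RHS = 50 is not a perfect cube.
  y = -2: RHS = -62 is not a perfect cube.
  y = 3: RHS = 183 is not a perfect cube.
  y = -3: RHS = -195 is not a perfect cube.
Continuing the search up to |y| = 45 finds no further solutions beyond those listed.
Collected solutions: (1, 1).

Solutions (with |y| ≤ 45): (1, 1).


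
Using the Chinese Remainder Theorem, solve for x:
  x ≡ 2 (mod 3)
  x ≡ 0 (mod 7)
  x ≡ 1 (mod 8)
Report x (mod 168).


Moduli 3, 7, 8 are pairwise coprime; by CRT there is a unique solution modulo M = 3 · 7 · 8 = 168.
Solve pairwise, accumulating the modulus:
  Start with x ≡ 2 (mod 3).
  Combine with x ≡ 0 (mod 7): since gcd(3, 7) = 1, we get a unique residue mod 21.
    Write x = 2 + 3·t and substitute into x ≡ 0 (mod 7): 3·t ≡ 0 − 2 = -2 (mod 7).
    Reduce coefficients mod 7: 3·t ≡ 5 (mod 7).
    The inverse of 3 mod 7 is 5 (since 3·5 = 15 = 2·7 + 1), so t ≡ 5·5 = 25 ≡ 4 (mod 7).
    Then x = 2 + 3·4 = 14, valid modulo lcm(3, 7) = 21: x ≡ 14 (mod 21).
  Combine with x ≡ 1 (mod 8): since gcd(21, 8) = 1, we get a unique residue mod 168.
    Write x = 14 + 21·t and substitute into x ≡ 1 (mod 8): 21·t ≡ 1 − 14 = -13 (mod 8).
    Reduce coefficients mod 8: 5·t ≡ 3 (mod 8).
    The inverse of 5 mod 8 is 5 (since 5·5 = 25 = 3·8 + 1), so t ≡ 5·3 = 15 ≡ 7 (mod 8).
    Then x = 14 + 21·7 = 161, valid modulo lcm(21, 8) = 168: x ≡ 161 (mod 168).
Verify: 161 mod 3 = 2 ✓, 161 mod 7 = 0 ✓, 161 mod 8 = 1 ✓.

x ≡ 161 (mod 168).


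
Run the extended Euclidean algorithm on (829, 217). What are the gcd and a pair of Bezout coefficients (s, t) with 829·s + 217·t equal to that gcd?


Euclidean algorithm on (829, 217) — divide until remainder is 0:
  829 = 3 · 217 + 178
  217 = 1 · 178 + 39
  178 = 4 · 39 + 22
  39 = 1 · 22 + 17
  22 = 1 · 17 + 5
  17 = 3 · 5 + 2
  5 = 2 · 2 + 1
  2 = 2 · 1 + 0
gcd(829, 217) = 1.
Track Bezout coefficients alongside the remainders: start with r₀ = 829 = a·1 + b·0 (s = 1, t = 0) and r₁ = 217 = a·0 + b·1 (s = 0, t = 1); each new remainder r_{k+1} = r_{k-1} − q_k·r_k inherits s_{k+1} = s_{k-1} − q_k·s_k, t_{k+1} = t_{k-1} − q_k·t_k, so r_k = a·s_k + b·t_k at every step:
  q = 3: r = 178, s = 1 − 3·0 = 1, t = 0 − 3·1 = -3  (check: 829·1 + 217·(-3) = 178)
  q = 1: r = 39, s = 0 − 1·1 = -1, t = 1 − 1·(-3) = 4  (check: 829·(-1) + 217·4 = 39)
  q = 4: r = 22, s = 1 − 4·(-1) = 5, t = -3 − 4·4 = -19  (check: 829·5 + 217·(-19) = 22)
  q = 1: r = 17, s = -1 − 1·5 = -6, t = 4 − 1·(-19) = 23  (check: 829·(-6) + 217·23 = 17)
  q = 1: r = 5, s = 5 − 1·(-6) = 11, t = -19 − 1·23 = -42  (check: 829·11 + 217·(-42) = 5)
  q = 3: r = 2, s = -6 − 3·11 = -39, t = 23 − 3·(-42) = 149  (check: 829·(-39) + 217·149 = 2)
  q = 2: r = 1, s = 11 − 2·(-39) = 89, t = -42 − 2·149 = -340  (check: 829·89 + 217·(-340) = 1)
The row with r = 1 (the gcd) gives the Bezout coefficients s = 89, t = -340.
Result: 829 · (89) + 217 · (-340) = 1.

gcd(829, 217) = 1; s = 89, t = -340 (check: 829·89 + 217·(-340) = 1).


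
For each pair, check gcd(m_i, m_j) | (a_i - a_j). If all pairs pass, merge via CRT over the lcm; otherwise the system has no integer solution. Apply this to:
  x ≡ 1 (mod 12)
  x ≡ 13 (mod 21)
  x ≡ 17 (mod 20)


Moduli 12, 21, 20 are not pairwise coprime, so CRT works modulo lcm(m_i) when all pairwise compatibility conditions hold.
Pairwise compatibility: gcd(m_i, m_j) must divide a_i - a_j for every pair.
Merge one congruence at a time:
  Start: x ≡ 1 (mod 12).
  Combine with x ≡ 13 (mod 21): gcd(12, 21) = 3; 13 - 1 = 12, which IS divisible by 3, so compatible.
    Write x = 1 + 12·t and substitute into x ≡ 13 (mod 21): 12·t ≡ 13 − 1 = 12 (mod 21).
    Divide the congruence (and modulus) by g = 3: 4·t ≡ 4 (mod 7).
    The inverse of 4 mod 7 is 2 (since 4·2 = 8 = 1·7 + 1), so t ≡ 2·4 = 8 ≡ 1 (mod 7).
    Then x = 1 + 12·1 = 13, valid modulo lcm(12, 21) = 84: x ≡ 13 (mod 84).
  Combine with x ≡ 17 (mod 20): gcd(84, 20) = 4; 17 - 13 = 4, which IS divisible by 4, so compatible.
    Write x = 13 + 84·t and substitute into x ≡ 17 (mod 20): 84·t ≡ 17 − 13 = 4 (mod 20).
    Divide the congruence (and modulus) by g = 4: 21·t ≡ 1 (mod 5).
    Reduce coefficients mod 5: 1·t ≡ 1 (mod 5).
    So t ≡ 1 (mod 5).
    Then x = 13 + 84·1 = 97, valid modulo lcm(84, 20) = 420: x ≡ 97 (mod 420).
Verify: 97 mod 12 = 1, 97 mod 21 = 13, 97 mod 20 = 17.

x ≡ 97 (mod 420).


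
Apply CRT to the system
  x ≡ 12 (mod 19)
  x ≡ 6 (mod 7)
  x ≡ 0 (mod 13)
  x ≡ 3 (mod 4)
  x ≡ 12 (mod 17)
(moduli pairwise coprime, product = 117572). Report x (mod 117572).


Product of moduli M = 19 · 7 · 13 · 4 · 17 = 117572.
Merge one congruence at a time:
  Start: x ≡ 12 (mod 19).
  Combine with x ≡ 6 (mod 7); new modulus lcm = 133.
    Write x = 12 + 19·t and substitute into x ≡ 6 (mod 7): 19·t ≡ 6 − 12 = -6 (mod 7).
    Reduce coefficients mod 7: 5·t ≡ 1 (mod 7).
    The inverse of 5 mod 7 is 3 (since 5·3 = 15 = 2·7 + 1), so t ≡ 3·1 = 3 ≡ 3 (mod 7).
    Then x = 12 + 19·3 = 69, valid modulo lcm(19, 7) = 133: x ≡ 69 (mod 133).
  Combine with x ≡ 0 (mod 13); new modulus lcm = 1729.
    Write x = 69 + 133·t and substitute into x ≡ 0 (mod 13): 133·t ≡ 0 − 69 = -69 (mod 13).
    Reduce coefficients mod 13: 3·t ≡ 9 (mod 13).
    The inverse of 3 mod 13 is 9 (since 3·9 = 27 = 2·13 + 1), so t ≡ 9·9 = 81 ≡ 3 (mod 13).
    Then x = 69 + 133·3 = 468, valid modulo lcm(133, 13) = 1729: x ≡ 468 (mod 1729).
  Combine with x ≡ 3 (mod 4); new modulus lcm = 6916.
    Write x = 468 + 1729·t and substitute into x ≡ 3 (mod 4): 1729·t ≡ 3 − 468 = -465 (mod 4).
    Reduce coefficients mod 4: 1·t ≡ 3 (mod 4).
    So t ≡ 3 (mod 4).
    Then x = 468 + 1729·3 = 5655, valid modulo lcm(1729, 4) = 6916: x ≡ 5655 (mod 6916).
  Combine with x ≡ 12 (mod 17); new modulus lcm = 117572.
    Write x = 5655 + 6916·t and substitute into x ≡ 12 (mod 17): 6916·t ≡ 12 − 5655 = -5643 (mod 17).
    Reduce coefficients mod 17: 14·t ≡ 1 (mod 17).
    The inverse of 14 mod 17 is 11 (since 14·11 = 154 = 9·17 + 1), so t ≡ 11·1 = 11 ≡ 11 (mod 17).
    Then x = 5655 + 6916·11 = 81731, valid modulo lcm(6916, 17) = 117572: x ≡ 81731 (mod 117572).
Verify against each original: 81731 mod 19 = 12, 81731 mod 7 = 6, 81731 mod 13 = 0, 81731 mod 4 = 3, 81731 mod 17 = 12.

x ≡ 81731 (mod 117572).


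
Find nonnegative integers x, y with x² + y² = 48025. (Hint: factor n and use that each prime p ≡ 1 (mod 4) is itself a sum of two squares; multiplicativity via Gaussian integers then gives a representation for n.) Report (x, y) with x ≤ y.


Step 1: Factor n = 48025 = 5^2 · 17 · 113.
Step 2: Check the mod-4 condition on each prime factor: 5 ≡ 1 (mod 4), exponent 2; 17 ≡ 1 (mod 4), exponent 1; 113 ≡ 1 (mod 4), exponent 1.
All primes ≡ 3 (mod 4) appear to even exponent (or don't appear), so by the two-squares theorem n IS expressible as a sum of two squares.
Step 3: Build a representation. Group n = k² · m with k = 5 and m = 17 · 113 = 1921 (a product of primes ≡ 1 (mod 4)); a representation of m scales to one of n via (k·x)² + (k·y)² = k²(x² + y²). Each prime p ≡ 1 (mod 4) is itself a sum of two squares; find a² by testing p − a² for a perfect square:
  17: 17 − 1² = 16 = 4² ⇒ 17 = 1² + 4².
  113: 113 − 1² = 112, 113 − 2² = 109, 113 − 3² = 104, 113 − 4² = 97, 113 − 5² = 88, 113 − 6² = 77, 113 − 7² = 64 = 8² ⇒ 113 = 7² + 8².
  Combine using the Brahmagupta–Fibonacci identity (a² + b²)(c² + d²) = (ac − bd)² + (ad + bc)² = (ac + bd)² + (ad − bc)²:
  17 · 113 = 1921: from (1² + 4²)(7² + 8²), take (1·7 − 4·8, 1·8 + 4·7) = (7 − 32, 8 + 28) = (-25, 36); dropping signs (only squares matter) gives (25, 36); check 25² + 36² = 625 + 1296 = 1921 ✓.
  Scale by k = 5: (5·25, 5·36) = (125, 180).
Step 4: Order so x ≤ y and verify: 125² + 180² = 15625 + 32400 = 48025 = n. ✓

n = 48025 = 125² + 180² (one valid representation with x ≤ y).


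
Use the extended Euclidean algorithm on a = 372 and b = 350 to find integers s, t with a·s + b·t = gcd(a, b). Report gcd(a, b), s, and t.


Euclidean algorithm on (372, 350) — divide until remainder is 0:
  372 = 1 · 350 + 22
  350 = 15 · 22 + 20
  22 = 1 · 20 + 2
  20 = 10 · 2 + 0
gcd(372, 350) = 2.
Track Bezout coefficients alongside the remainders: start with r₀ = 372 = a·1 + b·0 (s = 1, t = 0) and r₁ = 350 = a·0 + b·1 (s = 0, t = 1); each new remainder r_{k+1} = r_{k-1} − q_k·r_k inherits s_{k+1} = s_{k-1} − q_k·s_k, t_{k+1} = t_{k-1} − q_k·t_k, so r_k = a·s_k + b·t_k at every step:
  q = 1: r = 22, s = 1 − 1·0 = 1, t = 0 − 1·1 = -1  (check: 372·1 + 350·(-1) = 22)
  q = 15: r = 20, s = 0 − 15·1 = -15, t = 1 − 15·(-1) = 16  (check: 372·(-15) + 350·16 = 20)
  q = 1: r = 2, s = 1 − 1·(-15) = 16, t = -1 − 1·16 = -17  (check: 372·16 + 350·(-17) = 2)
The row with r = 2 (the gcd) gives the Bezout coefficients s = 16, t = -17.
Result: 372 · (16) + 350 · (-17) = 2.

gcd(372, 350) = 2; s = 16, t = -17 (check: 372·16 + 350·(-17) = 2).


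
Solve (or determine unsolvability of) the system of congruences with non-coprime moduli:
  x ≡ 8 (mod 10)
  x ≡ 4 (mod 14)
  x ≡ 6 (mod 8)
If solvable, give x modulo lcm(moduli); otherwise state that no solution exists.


Moduli 10, 14, 8 are not pairwise coprime, so CRT works modulo lcm(m_i) when all pairwise compatibility conditions hold.
Pairwise compatibility: gcd(m_i, m_j) must divide a_i - a_j for every pair.
Merge one congruence at a time:
  Start: x ≡ 8 (mod 10).
  Combine with x ≡ 4 (mod 14): gcd(10, 14) = 2; 4 - 8 = -4, which IS divisible by 2, so compatible.
    Write x = 8 + 10·t and substitute into x ≡ 4 (mod 14): 10·t ≡ 4 − 8 = -4 (mod 14).
    Divide the congruence (and modulus) by g = 2: 5·t ≡ -2 (mod 7).
    Reduce coefficients mod 7: 5·t ≡ 5 (mod 7).
    The inverse of 5 mod 7 is 3 (since 5·3 = 15 = 2·7 + 1), so t ≡ 3·5 = 15 ≡ 1 (mod 7).
    Then x = 8 + 10·1 = 18, valid modulo lcm(10, 14) = 70: x ≡ 18 (mod 70).
  Combine with x ≡ 6 (mod 8): gcd(70, 8) = 2; 6 - 18 = -12, which IS divisible by 2, so compatible.
    Write x = 18 + 70·t and substitute into x ≡ 6 (mod 8): 70·t ≡ 6 − 18 = -12 (mod 8).
    Divide the congruence (and modulus) by g = 2: 35·t ≡ -6 (mod 4).
    Reduce coefficients mod 4: 3·t ≡ 2 (mod 4).
    The inverse of 3 mod 4 is 3 (since 3·3 = 9 = 2·4 + 1), so t ≡ 3·2 = 6 ≡ 2 (mod 4).
    Then x = 18 + 70·2 = 158, valid modulo lcm(70, 8) = 280: x ≡ 158 (mod 280).
Verify: 158 mod 10 = 8, 158 mod 14 = 4, 158 mod 8 = 6.

x ≡ 158 (mod 280).


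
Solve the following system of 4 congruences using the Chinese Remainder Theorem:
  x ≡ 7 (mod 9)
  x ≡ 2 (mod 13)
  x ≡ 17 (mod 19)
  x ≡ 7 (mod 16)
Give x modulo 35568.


Product of moduli M = 9 · 13 · 19 · 16 = 35568.
Merge one congruence at a time:
  Start: x ≡ 7 (mod 9).
  Combine with x ≡ 2 (mod 13); new modulus lcm = 117.
    Write x = 7 + 9·t and substitute into x ≡ 2 (mod 13): 9·t ≡ 2 − 7 = -5 (mod 13).
    Reduce coefficients mod 13: 9·t ≡ 8 (mod 13).
    The inverse of 9 mod 13 is 3 (since 9·3 = 27 = 2·13 + 1), so t ≡ 3·8 = 24 ≡ 11 (mod 13).
    Then x = 7 + 9·11 = 106, valid modulo lcm(9, 13) = 117: x ≡ 106 (mod 117).
  Combine with x ≡ 17 (mod 19); new modulus lcm = 2223.
    Write x = 106 + 117·t and substitute into x ≡ 17 (mod 19): 117·t ≡ 17 − 106 = -89 (mod 19).
    Reduce coefficients mod 19: 3·t ≡ 6 (mod 19).
    The inverse of 3 mod 19 is 13 (since 3·13 = 39 = 2·19 + 1), so t ≡ 13·6 = 78 ≡ 2 (mod 19).
    Then x = 106 + 117·2 = 340, valid modulo lcm(117, 19) = 2223: x ≡ 340 (mod 2223).
  Combine with x ≡ 7 (mod 16); new modulus lcm = 35568.
    Write x = 340 + 2223·t and substitute into x ≡ 7 (mod 16): 2223·t ≡ 7 − 340 = -333 (mod 16).
    Reduce coefficients mod 16: 15·t ≡ 3 (mod 16).
    The inverse of 15 mod 16 is 15 (since 15·15 = 225 = 14·16 + 1), so t ≡ 15·3 = 45 ≡ 13 (mod 16).
    Then x = 340 + 2223·13 = 29239, valid modulo lcm(2223, 16) = 35568: x ≡ 29239 (mod 35568).
Verify against each original: 29239 mod 9 = 7, 29239 mod 13 = 2, 29239 mod 19 = 17, 29239 mod 16 = 7.

x ≡ 29239 (mod 35568).


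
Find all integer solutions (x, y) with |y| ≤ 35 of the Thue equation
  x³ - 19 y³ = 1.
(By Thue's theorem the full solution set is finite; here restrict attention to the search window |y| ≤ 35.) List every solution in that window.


The equation is x³ - 19y³ = 1. For fixed y, x³ = 19·y³ + 1, so a solution requires the RHS to be a perfect cube.
Strategy: iterate y from -35 to 35, compute RHS = 19·y³ + 1, and check whether it is a (positive or negative) perfect cube.
Check small values of y:
  y = 0: RHS = 1 = (1)³ ⇒ x = 1 works.
  y = 1: RHS = 20 is not a perfect cube.
  y = -1: RHS = -18 is not a perfect cube.
  y = 2: RHS = 153 is not a perfect cube.
  y = -2: RHS = -151 is not a perfect cube.
  y = 3: RHS = 514 is not a perfect cube.
  y = -3: RHS = -512 = (-8)³ ⇒ x = -8 works.
Continuing the search up to |y| = 35 finds no further solutions beyond those listed.
Collected solutions: (1, 0), (-8, -3).

Solutions (with |y| ≤ 35): (1, 0), (-8, -3).


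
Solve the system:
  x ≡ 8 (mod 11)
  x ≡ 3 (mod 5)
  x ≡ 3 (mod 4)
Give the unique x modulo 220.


Moduli 11, 5, 4 are pairwise coprime; by CRT there is a unique solution modulo M = 11 · 5 · 4 = 220.
Solve pairwise, accumulating the modulus:
  Start with x ≡ 8 (mod 11).
  Combine with x ≡ 3 (mod 5): since gcd(11, 5) = 1, we get a unique residue mod 55.
    Write x = 8 + 11·t and substitute into x ≡ 3 (mod 5): 11·t ≡ 3 − 8 = -5 (mod 5).
    Reduce coefficients mod 5: 1·t ≡ 0 (mod 5).
    So t ≡ 0 (mod 5).
    Then x = 8 + 11·0 = 8, valid modulo lcm(11, 5) = 55: x ≡ 8 (mod 55).
  Combine with x ≡ 3 (mod 4): since gcd(55, 4) = 1, we get a unique residue mod 220.
    Write x = 8 + 55·t and substitute into x ≡ 3 (mod 4): 55·t ≡ 3 − 8 = -5 (mod 4).
    Reduce coefficients mod 4: 3·t ≡ 3 (mod 4).
    The inverse of 3 mod 4 is 3 (since 3·3 = 9 = 2·4 + 1), so t ≡ 3·3 = 9 ≡ 1 (mod 4).
    Then x = 8 + 55·1 = 63, valid modulo lcm(55, 4) = 220: x ≡ 63 (mod 220).
Verify: 63 mod 11 = 8 ✓, 63 mod 5 = 3 ✓, 63 mod 4 = 3 ✓.

x ≡ 63 (mod 220).


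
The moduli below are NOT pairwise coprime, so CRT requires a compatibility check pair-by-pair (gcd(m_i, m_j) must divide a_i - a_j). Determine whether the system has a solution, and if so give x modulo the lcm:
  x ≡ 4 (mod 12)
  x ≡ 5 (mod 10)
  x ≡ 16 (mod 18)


Moduli 12, 10, 18 are not pairwise coprime, so CRT works modulo lcm(m_i) when all pairwise compatibility conditions hold.
Pairwise compatibility: gcd(m_i, m_j) must divide a_i - a_j for every pair.
Merge one congruence at a time:
  Start: x ≡ 4 (mod 12).
  Combine with x ≡ 5 (mod 10): gcd(12, 10) = 2, and 5 - 4 = 1 is NOT divisible by 2.
    ⇒ system is inconsistent (no integer solution).

No solution (the system is inconsistent).


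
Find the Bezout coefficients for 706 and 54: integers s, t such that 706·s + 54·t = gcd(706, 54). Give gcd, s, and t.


Euclidean algorithm on (706, 54) — divide until remainder is 0:
  706 = 13 · 54 + 4
  54 = 13 · 4 + 2
  4 = 2 · 2 + 0
gcd(706, 54) = 2.
Track Bezout coefficients alongside the remainders: start with r₀ = 706 = a·1 + b·0 (s = 1, t = 0) and r₁ = 54 = a·0 + b·1 (s = 0, t = 1); each new remainder r_{k+1} = r_{k-1} − q_k·r_k inherits s_{k+1} = s_{k-1} − q_k·s_k, t_{k+1} = t_{k-1} − q_k·t_k, so r_k = a·s_k + b·t_k at every step:
  q = 13: r = 4, s = 1 − 13·0 = 1, t = 0 − 13·1 = -13  (check: 706·1 + 54·(-13) = 4)
  q = 13: r = 2, s = 0 − 13·1 = -13, t = 1 − 13·(-13) = 170  (check: 706·(-13) + 54·170 = 2)
The row with r = 2 (the gcd) gives the Bezout coefficients s = -13, t = 170.
Result: 706 · (-13) + 54 · (170) = 2.

gcd(706, 54) = 2; s = -13, t = 170 (check: 706·(-13) + 54·170 = 2).


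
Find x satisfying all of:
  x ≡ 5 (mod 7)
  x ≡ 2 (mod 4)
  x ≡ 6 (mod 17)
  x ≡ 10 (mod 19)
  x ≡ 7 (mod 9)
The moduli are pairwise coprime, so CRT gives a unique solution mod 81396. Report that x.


Product of moduli M = 7 · 4 · 17 · 19 · 9 = 81396.
Merge one congruence at a time:
  Start: x ≡ 5 (mod 7).
  Combine with x ≡ 2 (mod 4); new modulus lcm = 28.
    Write x = 5 + 7·t and substitute into x ≡ 2 (mod 4): 7·t ≡ 2 − 5 = -3 (mod 4).
    Reduce coefficients mod 4: 3·t ≡ 1 (mod 4).
    The inverse of 3 mod 4 is 3 (since 3·3 = 9 = 2·4 + 1), so t ≡ 3·1 = 3 ≡ 3 (mod 4).
    Then x = 5 + 7·3 = 26, valid modulo lcm(7, 4) = 28: x ≡ 26 (mod 28).
  Combine with x ≡ 6 (mod 17); new modulus lcm = 476.
    Write x = 26 + 28·t and substitute into x ≡ 6 (mod 17): 28·t ≡ 6 − 26 = -20 (mod 17).
    Reduce coefficients mod 17: 11·t ≡ 14 (mod 17).
    The inverse of 11 mod 17 is 14 (since 11·14 = 154 = 9·17 + 1), so t ≡ 14·14 = 196 ≡ 9 (mod 17).
    Then x = 26 + 28·9 = 278, valid modulo lcm(28, 17) = 476: x ≡ 278 (mod 476).
  Combine with x ≡ 10 (mod 19); new modulus lcm = 9044.
    Write x = 278 + 476·t and substitute into x ≡ 10 (mod 19): 476·t ≡ 10 − 278 = -268 (mod 19).
    Reduce coefficients mod 19: 1·t ≡ 17 (mod 19).
    So t ≡ 17 (mod 19).
    Then x = 278 + 476·17 = 8370, valid modulo lcm(476, 19) = 9044: x ≡ 8370 (mod 9044).
  Combine with x ≡ 7 (mod 9); new modulus lcm = 81396.
    Write x = 8370 + 9044·t and substitute into x ≡ 7 (mod 9): 9044·t ≡ 7 − 8370 = -8363 (mod 9).
    Reduce coefficients mod 9: 8·t ≡ 7 (mod 9).
    The inverse of 8 mod 9 is 8 (since 8·8 = 64 = 7·9 + 1), so t ≡ 8·7 = 56 ≡ 2 (mod 9).
    Then x = 8370 + 9044·2 = 26458, valid modulo lcm(9044, 9) = 81396: x ≡ 26458 (mod 81396).
Verify against each original: 26458 mod 7 = 5, 26458 mod 4 = 2, 26458 mod 17 = 6, 26458 mod 19 = 10, 26458 mod 9 = 7.

x ≡ 26458 (mod 81396).


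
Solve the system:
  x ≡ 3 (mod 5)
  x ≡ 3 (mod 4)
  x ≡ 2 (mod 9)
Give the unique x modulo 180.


Moduli 5, 4, 9 are pairwise coprime; by CRT there is a unique solution modulo M = 5 · 4 · 9 = 180.
Solve pairwise, accumulating the modulus:
  Start with x ≡ 3 (mod 5).
  Combine with x ≡ 3 (mod 4): since gcd(5, 4) = 1, we get a unique residue mod 20.
    Write x = 3 + 5·t and substitute into x ≡ 3 (mod 4): 5·t ≡ 3 − 3 = 0 (mod 4).
    Reduce coefficients mod 4: 1·t ≡ 0 (mod 4).
    So t ≡ 0 (mod 4).
    Then x = 3 + 5·0 = 3, valid modulo lcm(5, 4) = 20: x ≡ 3 (mod 20).
  Combine with x ≡ 2 (mod 9): since gcd(20, 9) = 1, we get a unique residue mod 180.
    Write x = 3 + 20·t and substitute into x ≡ 2 (mod 9): 20·t ≡ 2 − 3 = -1 (mod 9).
    Reduce coefficients mod 9: 2·t ≡ 8 (mod 9).
    The inverse of 2 mod 9 is 5 (since 2·5 = 10 = 1·9 + 1), so t ≡ 5·8 = 40 ≡ 4 (mod 9).
    Then x = 3 + 20·4 = 83, valid modulo lcm(20, 9) = 180: x ≡ 83 (mod 180).
Verify: 83 mod 5 = 3 ✓, 83 mod 4 = 3 ✓, 83 mod 9 = 2 ✓.

x ≡ 83 (mod 180).


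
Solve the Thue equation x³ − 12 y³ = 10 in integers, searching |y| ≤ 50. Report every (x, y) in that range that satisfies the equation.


The equation is x³ - 12y³ = 10. For fixed y, x³ = 12·y³ + 10, so a solution requires the RHS to be a perfect cube.
Strategy: iterate y from -50 to 50, compute RHS = 12·y³ + 10, and check whether it is a (positive or negative) perfect cube.
Check small values of y:
  y = 0: RHS = 10 is not a perfect cube.
  y = 1: RHS = 22 is not a perfect cube.
  y = -1: RHS = -2 is not a perfect cube.
  y = 2: RHS = 106 is not a perfect cube.
  y = -2: RHS = -86 is not a perfect cube.
  y = 3: RHS = 334 is not a perfect cube.
  y = -3: RHS = -314 is not a perfect cube.
Continuing the search up to |y| = 50 finds no solutions either.
No (x, y) in the scanned range satisfies the equation.

No integer solutions with |y| ≤ 50.


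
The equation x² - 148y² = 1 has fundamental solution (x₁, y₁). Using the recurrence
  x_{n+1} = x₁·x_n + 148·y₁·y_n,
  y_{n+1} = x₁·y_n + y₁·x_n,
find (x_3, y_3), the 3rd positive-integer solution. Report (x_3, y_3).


Step 1: Find the fundamental solution (x₁, y₁) of x² - 148y² = 1.
  Expand √148 as a continued fraction. a₀ = ⌊√148⌋ = 12; iterate m_{k+1} = d_k·a_k − m_k, d_{k+1} = (148 − m_{k+1}²)/d_k, a_{k+1} = ⌊(a₀ + m_{k+1})/d_{k+1}⌋ (starting m₀ = 0, d₀ = 1), with convergents p_k = a_k·p_{k-1} + p_{k-2}, q_k = a_k·q_{k-1} + q_{k-2} (p₋₁ = 1, q₋₁ = 0):
  k = 0: a₀ = 12; p₀/q₀ = 12/1; p₀² − 148·q₀² = 144 − 148 = -4.
  k = 1: m = 12, d = 4, a = ⌊(12 + 12)/4⌋ = 6; p/q = (6·12 + 1)/(6·1 + 0) = 73/6; p² − 148·q² = 5329 − 5328 = 1.
  The first convergent with p² − 148·q² = 1 gives the fundamental solution (x₁, y₁) = (73, 6).
Step 2: Apply the recurrence (x_{n+1}, y_{n+1}) = (x₁x_n + 148y₁y_n, x₁y_n + y₁x_n) repeatedly.
  From (x_1, y_1) = (73, 6): x_2 = 73·73 + 148·6·6 = 10657; y_2 = 73·6 + 6·73 = 876.
  From (x_2, y_2) = (10657, 876): x_3 = 73·10657 + 148·6·876 = 1555849; y_3 = 73·876 + 6·10657 = 127890.
Step 3: Verify x_3² - 148·y_3² = 2420666110801 - 2420666110800 = 1 (should be 1). ✓

(x_1, y_1) = (73, 6); (x_3, y_3) = (1555849, 127890).


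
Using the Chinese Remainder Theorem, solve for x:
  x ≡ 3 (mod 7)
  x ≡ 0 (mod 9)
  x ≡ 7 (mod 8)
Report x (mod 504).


Moduli 7, 9, 8 are pairwise coprime; by CRT there is a unique solution modulo M = 7 · 9 · 8 = 504.
Solve pairwise, accumulating the modulus:
  Start with x ≡ 3 (mod 7).
  Combine with x ≡ 0 (mod 9): since gcd(7, 9) = 1, we get a unique residue mod 63.
    Write x = 3 + 7·t and substitute into x ≡ 0 (mod 9): 7·t ≡ 0 − 3 = -3 (mod 9).
    Reduce coefficients mod 9: 7·t ≡ 6 (mod 9).
    The inverse of 7 mod 9 is 4 (since 7·4 = 28 = 3·9 + 1), so t ≡ 4·6 = 24 ≡ 6 (mod 9).
    Then x = 3 + 7·6 = 45, valid modulo lcm(7, 9) = 63: x ≡ 45 (mod 63).
  Combine with x ≡ 7 (mod 8): since gcd(63, 8) = 1, we get a unique residue mod 504.
    Write x = 45 + 63·t and substitute into x ≡ 7 (mod 8): 63·t ≡ 7 − 45 = -38 (mod 8).
    Reduce coefficients mod 8: 7·t ≡ 2 (mod 8).
    The inverse of 7 mod 8 is 7 (since 7·7 = 49 = 6·8 + 1), so t ≡ 7·2 = 14 ≡ 6 (mod 8).
    Then x = 45 + 63·6 = 423, valid modulo lcm(63, 8) = 504: x ≡ 423 (mod 504).
Verify: 423 mod 7 = 3 ✓, 423 mod 9 = 0 ✓, 423 mod 8 = 7 ✓.

x ≡ 423 (mod 504).


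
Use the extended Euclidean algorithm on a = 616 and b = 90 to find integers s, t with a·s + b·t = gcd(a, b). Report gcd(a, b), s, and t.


Euclidean algorithm on (616, 90) — divide until remainder is 0:
  616 = 6 · 90 + 76
  90 = 1 · 76 + 14
  76 = 5 · 14 + 6
  14 = 2 · 6 + 2
  6 = 3 · 2 + 0
gcd(616, 90) = 2.
Track Bezout coefficients alongside the remainders: start with r₀ = 616 = a·1 + b·0 (s = 1, t = 0) and r₁ = 90 = a·0 + b·1 (s = 0, t = 1); each new remainder r_{k+1} = r_{k-1} − q_k·r_k inherits s_{k+1} = s_{k-1} − q_k·s_k, t_{k+1} = t_{k-1} − q_k·t_k, so r_k = a·s_k + b·t_k at every step:
  q = 6: r = 76, s = 1 − 6·0 = 1, t = 0 − 6·1 = -6  (check: 616·1 + 90·(-6) = 76)
  q = 1: r = 14, s = 0 − 1·1 = -1, t = 1 − 1·(-6) = 7  (check: 616·(-1) + 90·7 = 14)
  q = 5: r = 6, s = 1 − 5·(-1) = 6, t = -6 − 5·7 = -41  (check: 616·6 + 90·(-41) = 6)
  q = 2: r = 2, s = -1 − 2·6 = -13, t = 7 − 2·(-41) = 89  (check: 616·(-13) + 90·89 = 2)
The row with r = 2 (the gcd) gives the Bezout coefficients s = -13, t = 89.
Result: 616 · (-13) + 90 · (89) = 2.

gcd(616, 90) = 2; s = -13, t = 89 (check: 616·(-13) + 90·89 = 2).


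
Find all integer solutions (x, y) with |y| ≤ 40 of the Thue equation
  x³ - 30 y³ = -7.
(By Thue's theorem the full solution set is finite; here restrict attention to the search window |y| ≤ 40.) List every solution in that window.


The equation is x³ - 30y³ = -7. For fixed y, x³ = 30·y³ − 7, so a solution requires the RHS to be a perfect cube.
Strategy: iterate y from -40 to 40, compute RHS = 30·y³ − 7, and check whether it is a (positive or negative) perfect cube.
Check small values of y:
  y = 0: RHS = -7 is not a perfect cube.
  y = 1: RHS = 23 is not a perfect cube.
  y = -1: RHS = -37 is not a perfect cube.
  y = 2: RHS = 233 is not a perfect cube.
  y = -2: RHS = -247 is not a perfect cube.
  y = 3: RHS = 803 is not a perfect cube.
  y = -3: RHS = -817 is not a perfect cube.
Continuing the search up to |y| = 40 finds no solutions either.
No (x, y) in the scanned range satisfies the equation.

No integer solutions with |y| ≤ 40.


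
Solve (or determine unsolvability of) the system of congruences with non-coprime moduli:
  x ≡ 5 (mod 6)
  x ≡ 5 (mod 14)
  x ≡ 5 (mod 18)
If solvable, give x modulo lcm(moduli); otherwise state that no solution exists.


Moduli 6, 14, 18 are not pairwise coprime, so CRT works modulo lcm(m_i) when all pairwise compatibility conditions hold.
Pairwise compatibility: gcd(m_i, m_j) must divide a_i - a_j for every pair.
Merge one congruence at a time:
  Start: x ≡ 5 (mod 6).
  Combine with x ≡ 5 (mod 14): gcd(6, 14) = 2; 5 - 5 = 0, which IS divisible by 2, so compatible.
    Write x = 5 + 6·t and substitute into x ≡ 5 (mod 14): 6·t ≡ 5 − 5 = 0 (mod 14).
    Divide the congruence (and modulus) by g = 2: 3·t ≡ 0 (mod 7).
    The inverse of 3 mod 7 is 5 (since 3·5 = 15 = 2·7 + 1), so t ≡ 5·0 = 0 ≡ 0 (mod 7).
    Then x = 5 + 6·0 = 5, valid modulo lcm(6, 14) = 42: x ≡ 5 (mod 42).
  Combine with x ≡ 5 (mod 18): gcd(42, 18) = 6; 5 - 5 = 0, which IS divisible by 6, so compatible.
    Write x = 5 + 42·t and substitute into x ≡ 5 (mod 18): 42·t ≡ 5 − 5 = 0 (mod 18).
    Divide the congruence (and modulus) by g = 6: 7·t ≡ 0 (mod 3).
    Reduce coefficients mod 3: 1·t ≡ 0 (mod 3).
    So t ≡ 0 (mod 3).
    Then x = 5 + 42·0 = 5, valid modulo lcm(42, 18) = 126: x ≡ 5 (mod 126).
Verify: 5 mod 6 = 5, 5 mod 14 = 5, 5 mod 18 = 5.

x ≡ 5 (mod 126).


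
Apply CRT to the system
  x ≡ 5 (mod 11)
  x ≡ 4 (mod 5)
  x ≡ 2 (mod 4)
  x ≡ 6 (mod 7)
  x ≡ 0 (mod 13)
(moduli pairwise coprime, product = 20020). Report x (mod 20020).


Product of moduli M = 11 · 5 · 4 · 7 · 13 = 20020.
Merge one congruence at a time:
  Start: x ≡ 5 (mod 11).
  Combine with x ≡ 4 (mod 5); new modulus lcm = 55.
    Write x = 5 + 11·t and substitute into x ≡ 4 (mod 5): 11·t ≡ 4 − 5 = -1 (mod 5).
    Reduce coefficients mod 5: 1·t ≡ 4 (mod 5).
    So t ≡ 4 (mod 5).
    Then x = 5 + 11·4 = 49, valid modulo lcm(11, 5) = 55: x ≡ 49 (mod 55).
  Combine with x ≡ 2 (mod 4); new modulus lcm = 220.
    Write x = 49 + 55·t and substitute into x ≡ 2 (mod 4): 55·t ≡ 2 − 49 = -47 (mod 4).
    Reduce coefficients mod 4: 3·t ≡ 1 (mod 4).
    The inverse of 3 mod 4 is 3 (since 3·3 = 9 = 2·4 + 1), so t ≡ 3·1 = 3 ≡ 3 (mod 4).
    Then x = 49 + 55·3 = 214, valid modulo lcm(55, 4) = 220: x ≡ 214 (mod 220).
  Combine with x ≡ 6 (mod 7); new modulus lcm = 1540.
    Write x = 214 + 220·t and substitute into x ≡ 6 (mod 7): 220·t ≡ 6 − 214 = -208 (mod 7).
    Reduce coefficients mod 7: 3·t ≡ 2 (mod 7).
    The inverse of 3 mod 7 is 5 (since 3·5 = 15 = 2·7 + 1), so t ≡ 5·2 = 10 ≡ 3 (mod 7).
    Then x = 214 + 220·3 = 874, valid modulo lcm(220, 7) = 1540: x ≡ 874 (mod 1540).
  Combine with x ≡ 0 (mod 13); new modulus lcm = 20020.
    Write x = 874 + 1540·t and substitute into x ≡ 0 (mod 13): 1540·t ≡ 0 − 874 = -874 (mod 13).
    Reduce coefficients mod 13: 6·t ≡ 10 (mod 13).
    The inverse of 6 mod 13 is 11 (since 6·11 = 66 = 5·13 + 1), so t ≡ 11·10 = 110 ≡ 6 (mod 13).
    Then x = 874 + 1540·6 = 10114, valid modulo lcm(1540, 13) = 20020: x ≡ 10114 (mod 20020).
Verify against each original: 10114 mod 11 = 5, 10114 mod 5 = 4, 10114 mod 4 = 2, 10114 mod 7 = 6, 10114 mod 13 = 0.

x ≡ 10114 (mod 20020).


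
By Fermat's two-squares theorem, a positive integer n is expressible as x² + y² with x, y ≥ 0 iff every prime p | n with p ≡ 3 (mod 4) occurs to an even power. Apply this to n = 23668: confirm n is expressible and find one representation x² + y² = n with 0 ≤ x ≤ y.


Step 1: Factor n = 23668 = 2^2 · 61 · 97.
Step 2: Check the mod-4 condition on each prime factor: 2 = 2 (special); 61 ≡ 1 (mod 4), exponent 1; 97 ≡ 1 (mod 4), exponent 1.
All primes ≡ 3 (mod 4) appear to even exponent (or don't appear), so by the two-squares theorem n IS expressible as a sum of two squares.
Step 3: Build a representation. Group n = k² · m with k = 2 and m = 61 · 97 = 5917 (a product of primes ≡ 1 (mod 4)); a representation of m scales to one of n via (k·x)² + (k·y)² = k²(x² + y²). Each prime p ≡ 1 (mod 4) is itself a sum of two squares; find a² by testing p − a² for a perfect square:
  61: 61 − 1² = 60, 61 − 2² = 57, 61 − 3² = 52, 61 − 4² = 45, 61 − 5² = 36 = 6² ⇒ 61 = 5² + 6².
  97: 97 − 1² = 96, 97 − 2² = 93, 97 − 3² = 88, 97 − 4² = 81 = 9² ⇒ 97 = 4² + 9².
  Combine using the Brahmagupta–Fibonacci identity (a² + b²)(c² + d²) = (ac − bd)² + (ad + bc)² = (ac + bd)² + (ad − bc)²:
  61 · 97 = 5917: from (5² + 6²)(4² + 9²), take (5·4 − 6·9, 5·9 + 6·4) = (20 − 54, 45 + 24) = (-34, 69); dropping signs (only squares matter) gives (34, 69); check 34² + 69² = 1156 + 4761 = 5917 ✓.
  Scale by k = 2: (2·34, 2·69) = (68, 138).
Step 4: Order so x ≤ y and verify: 68² + 138² = 4624 + 19044 = 23668 = n. ✓

n = 23668 = 68² + 138² (one valid representation with x ≤ y).
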